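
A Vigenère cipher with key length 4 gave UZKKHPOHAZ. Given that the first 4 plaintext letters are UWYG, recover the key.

Subtract each crib letter from the matching ciphertext letter (mod 26):
U(20)−U(20)=0 → A
Z(25)−W(22)=3 → D
K(10)−Y(24)=-14≡12 → M
K(10)−G(6)=4 → E

ADME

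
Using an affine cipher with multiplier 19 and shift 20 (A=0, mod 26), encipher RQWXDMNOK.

FMWPZOHAC

R(17): 19·17+20=343≡5 → F
Q(16): 19·16+20=324≡12 → M
W(22): 19·22+20=438≡22 → W
X(23): 19·23+20=457≡15 → P
D(3): 19·3+20=77≡25 → Z
M(12): 19·12+20=248≡14 → O
N(13): 19·13+20=267≡7 → H
O(14): 19·14+20=286≡0 → A
K(10): 19·10+20=210≡2 → C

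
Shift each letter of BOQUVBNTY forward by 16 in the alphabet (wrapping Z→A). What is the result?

B(1): 1+16=17 → R
O(14): 14+16=30≡4 → E
Q(16): 16+16=32≡6 → G
U(20): 20+16=36≡10 → K
V(21): 21+16=37≡11 → L
B(1): 1+16=17 → R
N(13): 13+16=29≡3 → D
T(19): 19+16=35≡9 → J
Y(24): 24+16=40≡14 → O

REGKLRDJO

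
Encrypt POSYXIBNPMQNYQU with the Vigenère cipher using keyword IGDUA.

XUVSXQHQJMYTBKU

Repeat the key across the message: IGDUAIGDUAIGDUA
P(15)+I(8): 23 → X
O(14)+G(6): 20 → U
S(18)+D(3): 21 → V
Y(24)+U(20): 44≡18 → S
X(23)+A(0): 23 → X
I(8)+I(8): 16 → Q
B(1)+G(6): 7 → H
N(13)+D(3): 16 → Q
P(15)+U(20): 35≡9 → J
M(12)+A(0): 12 → M
Q(16)+I(8): 24 → Y
N(13)+G(6): 19 → T
Y(24)+D(3): 27≡1 → B
Q(16)+U(20): 36≡10 → K
U(20)+A(0): 20 → U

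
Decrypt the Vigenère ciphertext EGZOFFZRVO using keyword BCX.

DECNDIYPYN

Repeat the key across the ciphertext: BCXBCXBCXB
E(4)−B(1): 3 → D
G(6)−C(2): 4 → E
Z(25)−X(23): 2 → C
O(14)−B(1): 13 → N
F(5)−C(2): 3 → D
F(5)−X(23): -18≡8 → I
Z(25)−B(1): 24 → Y
R(17)−C(2): 15 → P
V(21)−X(23): -2≡24 → Y
O(14)−B(1): 13 → N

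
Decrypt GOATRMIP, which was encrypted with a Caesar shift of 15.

RZLECXTA

G(6): 6−15=-9≡17 → R
O(14): 14−15=-1≡25 → Z
A(0): 0−15=-15≡11 → L
T(19): 19−15=4 → E
R(17): 17−15=2 → C
M(12): 12−15=-3≡23 → X
I(8): 8−15=-7≡19 → T
P(15): 15−15=0 → A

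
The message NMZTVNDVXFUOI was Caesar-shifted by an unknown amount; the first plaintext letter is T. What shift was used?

From the crib: N(13)−T(19)=-6≡20, so the shift is 20.

20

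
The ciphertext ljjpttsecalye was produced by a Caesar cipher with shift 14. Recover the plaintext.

l(11): 11−14=-3≡23 → x
j(9): 9−14=-5≡21 → v
j(9): 9−14=-5≡21 → v
p(15): 15−14=1 → b
t(19): 19−14=5 → f
t(19): 19−14=5 → f
s(18): 18−14=4 → e
e(4): 4−14=-10≡16 → q
c(2): 2−14=-12≡14 → o
a(0): 0−14=-14≡12 → m
l(11): 11−14=-3≡23 → x
y(24): 24−14=10 → k
e(4): 4−14=-10≡16 → q

xvvbffeqomxkq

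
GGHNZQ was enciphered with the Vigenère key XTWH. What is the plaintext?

Repeat the key across the ciphertext: XTWHXT
G(6)−X(23): -17≡9 → J
G(6)−T(19): -13≡13 → N
H(7)−W(22): -15≡11 → L
N(13)−H(7): 6 → G
Z(25)−X(23): 2 → C
Q(16)−T(19): -3≡23 → X

JNLGCX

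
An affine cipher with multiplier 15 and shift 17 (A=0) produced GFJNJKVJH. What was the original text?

BUWYWDCWI

The inverse of 15 mod 26 is 7, since 15·7=105≡1. Apply D(y)=7·(y−17) mod 26:
G(6): 7·(6−17)=-77≡1 → B
F(5): 7·(5−17)=-84≡20 → U
J(9): 7·(9−17)=-56≡22 → W
N(13): 7·(13−17)=-28≡24 → Y
J(9): 7·(9−17)=-56≡22 → W
K(10): 7·(10−17)=-49≡3 → D
V(21): 7·(21−17)=28≡2 → C
J(9): 7·(9−17)=-56≡22 → W
H(7): 7·(7−17)=-70≡8 → I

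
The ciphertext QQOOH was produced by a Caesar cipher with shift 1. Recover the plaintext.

Q(16): 16−1=15 → P
Q(16): 16−1=15 → P
O(14): 14−1=13 → N
O(14): 14−1=13 → N
H(7): 7−1=6 → G

PPNNG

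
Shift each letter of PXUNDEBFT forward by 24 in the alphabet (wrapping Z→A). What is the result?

NVSLBCZDR

P(15): 15+24=39≡13 → N
X(23): 23+24=47≡21 → V
U(20): 20+24=44≡18 → S
N(13): 13+24=37≡11 → L
D(3): 3+24=27≡1 → B
E(4): 4+24=28≡2 → C
B(1): 1+24=25 → Z
F(5): 5+24=29≡3 → D
T(19): 19+24=43≡17 → R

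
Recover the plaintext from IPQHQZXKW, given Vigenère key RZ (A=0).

Repeat the key across the ciphertext: RZRZRZRZR
I(8)−R(17): -9≡17 → R
P(15)−Z(25): -10≡16 → Q
Q(16)−R(17): -1≡25 → Z
H(7)−Z(25): -18≡8 → I
Q(16)−R(17): -1≡25 → Z
Z(25)−Z(25): 0 → A
X(23)−R(17): 6 → G
K(10)−Z(25): -15≡11 → L
W(22)−R(17): 5 → F

RQZIZAGLF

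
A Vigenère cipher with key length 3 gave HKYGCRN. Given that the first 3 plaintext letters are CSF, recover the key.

FST

Subtract each crib letter from the matching ciphertext letter (mod 26):
H(7)−C(2)=5 → F
K(10)−S(18)=-8≡18 → S
Y(24)−F(5)=19 → T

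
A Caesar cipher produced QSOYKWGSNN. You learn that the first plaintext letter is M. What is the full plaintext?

MOKUGSCOJJ

From the crib: Q(16)−M(12)=4, so the shift is 4.
Subtract 4 from each ciphertext letter:
Q(16): 16−4=12 → M
S(18): 18−4=14 → O
O(14): 14−4=10 → K
Y(24): 24−4=20 → U
K(10): 10−4=6 → G
W(22): 22−4=18 → S
G(6): 6−4=2 → C
S(18): 18−4=14 → O
N(13): 13−4=9 → J
N(13): 13−4=9 → J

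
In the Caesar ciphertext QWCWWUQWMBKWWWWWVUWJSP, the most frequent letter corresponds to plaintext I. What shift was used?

The most frequent ciphertext letter is W (appears 10 times).
W is position 22; I is position 8.
Shift = 14.

14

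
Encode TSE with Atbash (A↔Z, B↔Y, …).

GHV

T(19) → G(6)
S(18) → H(7)
E(4) → V(21)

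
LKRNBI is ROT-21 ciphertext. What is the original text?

L(11): 11−21=-10≡16 → Q
K(10): 10−21=-11≡15 → P
R(17): 17−21=-4≡22 → W
N(13): 13−21=-8≡18 → S
B(1): 1−21=-20≡6 → G
I(8): 8−21=-13≡13 → N

QPWSGN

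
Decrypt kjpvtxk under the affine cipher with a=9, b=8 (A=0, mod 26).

The inverse of 9 mod 26 is 3, since 9·3=27≡1. Apply D(y)=3·(y−8) mod 26:
k(10): 3·(10−8)=6 → g
j(9): 3·(9−8)=3 → d
p(15): 3·(15−8)=21 → v
v(21): 3·(21−8)=39≡13 → n
t(19): 3·(19−8)=33≡7 → h
x(23): 3·(23−8)=45≡19 → t
k(10): 3·(10−8)=6 → g

gdvnhtg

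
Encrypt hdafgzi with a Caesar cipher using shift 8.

h(7): 7+8=15 → p
d(3): 3+8=11 → l
a(0): 0+8=8 → i
f(5): 5+8=13 → n
g(6): 6+8=14 → o
z(25): 25+8=33≡7 → h
i(8): 8+8=16 → q

plinohq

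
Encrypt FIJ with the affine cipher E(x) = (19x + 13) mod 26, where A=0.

EJC

F(5): 19·5+13=108≡4 → E
I(8): 19·8+13=165≡9 → J
J(9): 19·9+13=184≡2 → C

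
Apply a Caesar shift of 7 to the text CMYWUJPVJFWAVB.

C(2): 2+7=9 → J
M(12): 12+7=19 → T
Y(24): 24+7=31≡5 → F
W(22): 22+7=29≡3 → D
U(20): 20+7=27≡1 → B
J(9): 9+7=16 → Q
P(15): 15+7=22 → W
V(21): 21+7=28≡2 → C
J(9): 9+7=16 → Q
F(5): 5+7=12 → M
W(22): 22+7=29≡3 → D
A(0): 0+7=7 → H
V(21): 21+7=28≡2 → C
B(1): 1+7=8 → I

JTFDBQWCQMDHCI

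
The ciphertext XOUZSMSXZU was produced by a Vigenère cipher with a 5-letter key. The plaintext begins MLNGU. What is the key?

Subtract each crib letter from the matching ciphertext letter (mod 26):
X(23)−M(12)=11 → L
O(14)−L(11)=3 → D
U(20)−N(13)=7 → H
Z(25)−G(6)=19 → T
S(18)−U(20)=-2≡24 → Y

LDHTY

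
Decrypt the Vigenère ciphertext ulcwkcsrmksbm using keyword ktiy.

Repeat the key across the ciphertext: ktiyktiyktiyk
u(20)−k(10): 10 → k
l(11)−t(19): -8≡18 → s
c(2)−i(8): -6≡20 → u
w(22)−y(24): -2≡24 → y
k(10)−k(10): 0 → a
c(2)−t(19): -17≡9 → j
s(18)−i(8): 10 → k
r(17)−y(24): -7≡19 → t
m(12)−k(10): 2 → c
k(10)−t(19): -9≡17 → r
s(18)−i(8): 10 → k
b(1)−y(24): -23≡3 → d
m(12)−k(10): 2 → c

ksuyajktcrkdc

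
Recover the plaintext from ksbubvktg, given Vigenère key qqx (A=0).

uceelyudj

Repeat the key across the ciphertext: qqxqqxqqx
k(10)−q(16): -6≡20 → u
s(18)−q(16): 2 → c
b(1)−x(23): -22≡4 → e
u(20)−q(16): 4 → e
b(1)−q(16): -15≡11 → l
v(21)−x(23): -2≡24 → y
k(10)−q(16): -6≡20 → u
t(19)−q(16): 3 → d
g(6)−x(23): -17≡9 → j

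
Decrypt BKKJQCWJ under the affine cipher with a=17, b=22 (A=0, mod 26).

LKKNSIAN

The inverse of 17 mod 26 is 23, since 17·23=391≡1. Apply D(y)=23·(y−22) mod 26:
B(1): 23·(1−22)=-483≡11 → L
K(10): 23·(10−22)=-276≡10 → K
K(10): 23·(10−22)=-276≡10 → K
J(9): 23·(9−22)=-299≡13 → N
Q(16): 23·(16−22)=-138≡18 → S
C(2): 23·(2−22)=-460≡8 → I
W(22): 23·(22−22)=0 → A
J(9): 23·(9−22)=-299≡13 → N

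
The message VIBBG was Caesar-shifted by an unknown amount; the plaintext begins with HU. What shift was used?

14

From the crib: V(21)−H(7)=14, so the shift is 14.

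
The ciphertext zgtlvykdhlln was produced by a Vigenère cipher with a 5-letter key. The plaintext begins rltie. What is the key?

ivadr

Subtract each crib letter from the matching ciphertext letter (mod 26):
z(25)−r(17)=8 → i
g(6)−l(11)=-5≡21 → v
t(19)−t(19)=0 → a
l(11)−i(8)=3 → d
v(21)−e(4)=17 → r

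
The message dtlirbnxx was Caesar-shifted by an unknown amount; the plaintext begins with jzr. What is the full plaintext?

jzroxhtdd

From the crib: d(3)−j(9)=-6≡20, so the shift is 20.
Subtract 20 from each ciphertext letter:
d(3): 3−20=-17≡9 → j
t(19): 19−20=-1≡25 → z
l(11): 11−20=-9≡17 → r
i(8): 8−20=-12≡14 → o
r(17): 17−20=-3≡23 → x
b(1): 1−20=-19≡7 → h
n(13): 13−20=-7≡19 → t
x(23): 23−20=3 → d
x(23): 23−20=3 → d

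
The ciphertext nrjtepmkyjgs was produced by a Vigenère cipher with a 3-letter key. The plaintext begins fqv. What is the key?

Subtract each crib letter from the matching ciphertext letter (mod 26):
n(13)−f(5)=8 → i
r(17)−q(16)=1 → b
j(9)−v(21)=-12≡14 → o

ibo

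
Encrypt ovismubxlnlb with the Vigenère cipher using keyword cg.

Repeat the key across the message: cgcgcgcgcgcg
o(14)+c(2): 16 → q
v(21)+g(6): 27≡1 → b
i(8)+c(2): 10 → k
s(18)+g(6): 24 → y
m(12)+c(2): 14 → o
u(20)+g(6): 26≡0 → a
b(1)+c(2): 3 → d
x(23)+g(6): 29≡3 → d
l(11)+c(2): 13 → n
n(13)+g(6): 19 → t
l(11)+c(2): 13 → n
b(1)+g(6): 7 → h

qbkyoaddntnh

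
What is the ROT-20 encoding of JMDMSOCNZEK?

DGXGMIWHTYE

J(9): 9+20=29≡3 → D
M(12): 12+20=32≡6 → G
D(3): 3+20=23 → X
M(12): 12+20=32≡6 → G
S(18): 18+20=38≡12 → M
O(14): 14+20=34≡8 → I
C(2): 2+20=22 → W
N(13): 13+20=33≡7 → H
Z(25): 25+20=45≡19 → T
E(4): 4+20=24 → Y
K(10): 10+20=30≡4 → E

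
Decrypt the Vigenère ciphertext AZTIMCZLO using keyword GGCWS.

UTRMUWTJS

Repeat the key across the ciphertext: GGCWSGGCW
A(0)−G(6): -6≡20 → U
Z(25)−G(6): 19 → T
T(19)−C(2): 17 → R
I(8)−W(22): -14≡12 → M
M(12)−S(18): -6≡20 → U
C(2)−G(6): -4≡22 → W
Z(25)−G(6): 19 → T
L(11)−C(2): 9 → J
O(14)−W(22): -8≡18 → S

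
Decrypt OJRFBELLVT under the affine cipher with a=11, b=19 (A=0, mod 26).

JSOUWBEEMA

The inverse of 11 mod 26 is 19, since 11·19=209≡1. Apply D(y)=19·(y−19) mod 26:
O(14): 19·(14−19)=-95≡9 → J
J(9): 19·(9−19)=-190≡18 → S
R(17): 19·(17−19)=-38≡14 → O
F(5): 19·(5−19)=-266≡20 → U
B(1): 19·(1−19)=-342≡22 → W
E(4): 19·(4−19)=-285≡1 → B
L(11): 19·(11−19)=-152≡4 → E
L(11): 19·(11−19)=-152≡4 → E
V(21): 19·(21−19)=38≡12 → M
T(19): 19·(19−19)=0 → A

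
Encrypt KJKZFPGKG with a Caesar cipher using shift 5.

K(10): 10+5=15 → P
J(9): 9+5=14 → O
K(10): 10+5=15 → P
Z(25): 25+5=30≡4 → E
F(5): 5+5=10 → K
P(15): 15+5=20 → U
G(6): 6+5=11 → L
K(10): 10+5=15 → P
G(6): 6+5=11 → L

POPEKULPL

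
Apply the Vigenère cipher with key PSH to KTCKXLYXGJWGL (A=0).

ZLJZPSNPNYONA

Repeat the key across the message: PSHPSHPSHPSHP
K(10)+P(15): 25 → Z
T(19)+S(18): 37≡11 → L
C(2)+H(7): 9 → J
K(10)+P(15): 25 → Z
X(23)+S(18): 41≡15 → P
L(11)+H(7): 18 → S
Y(24)+P(15): 39≡13 → N
X(23)+S(18): 41≡15 → P
G(6)+H(7): 13 → N
J(9)+P(15): 24 → Y
W(22)+S(18): 40≡14 → O
G(6)+H(7): 13 → N
L(11)+P(15): 26≡0 → A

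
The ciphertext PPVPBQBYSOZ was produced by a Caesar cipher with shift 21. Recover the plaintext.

P(15): 15−21=-6≡20 → U
P(15): 15−21=-6≡20 → U
V(21): 21−21=0 → A
P(15): 15−21=-6≡20 → U
B(1): 1−21=-20≡6 → G
Q(16): 16−21=-5≡21 → V
B(1): 1−21=-20≡6 → G
Y(24): 24−21=3 → D
S(18): 18−21=-3≡23 → X
O(14): 14−21=-7≡19 → T
Z(25): 25−21=4 → E

UUAUGVGDXTE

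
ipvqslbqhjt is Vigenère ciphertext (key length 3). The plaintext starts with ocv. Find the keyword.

Subtract each crib letter from the matching ciphertext letter (mod 26):
i(8)−o(14)=-6≡20 → u
p(15)−c(2)=13 → n
v(21)−v(21)=0 → a

una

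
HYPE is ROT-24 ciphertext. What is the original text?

H(7): 7−24=-17≡9 → J
Y(24): 24−24=0 → A
P(15): 15−24=-9≡17 → R
E(4): 4−24=-20≡6 → G

JARG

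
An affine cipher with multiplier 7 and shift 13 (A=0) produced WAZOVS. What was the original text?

FNYPQX

The inverse of 7 mod 26 is 15, since 7·15=105≡1. Apply D(y)=15·(y−13) mod 26:
W(22): 15·(22−13)=135≡5 → F
A(0): 15·(0−13)=-195≡13 → N
Z(25): 15·(25−13)=180≡24 → Y
O(14): 15·(14−13)=15 → P
V(21): 15·(21−13)=120≡16 → Q
S(18): 15·(18−13)=75≡23 → X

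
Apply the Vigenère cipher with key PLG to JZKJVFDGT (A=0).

YKQYGLSRZ

Repeat the key across the message: PLGPLGPLG
J(9)+P(15): 24 → Y
Z(25)+L(11): 36≡10 → K
K(10)+G(6): 16 → Q
J(9)+P(15): 24 → Y
V(21)+L(11): 32≡6 → G
F(5)+G(6): 11 → L
D(3)+P(15): 18 → S
G(6)+L(11): 17 → R
T(19)+G(6): 25 → Z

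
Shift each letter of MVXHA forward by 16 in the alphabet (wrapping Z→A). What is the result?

CLNXQ

M(12): 12+16=28≡2 → C
V(21): 21+16=37≡11 → L
X(23): 23+16=39≡13 → N
H(7): 7+16=23 → X
A(0): 0+16=16 → Q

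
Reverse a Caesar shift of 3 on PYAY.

MVXV

P(15): 15−3=12 → M
Y(24): 24−3=21 → V
A(0): 0−3=-3≡23 → X
Y(24): 24−3=21 → V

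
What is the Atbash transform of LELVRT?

OVOEIG

L(11) → O(14)
E(4) → V(21)
L(11) → O(14)
V(21) → E(4)
R(17) → I(8)
T(19) → G(6)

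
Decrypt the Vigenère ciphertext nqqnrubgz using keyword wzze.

rrrjvvccd

Repeat the key across the ciphertext: wzzewzzew
n(13)−w(22): -9≡17 → r
q(16)−z(25): -9≡17 → r
q(16)−z(25): -9≡17 → r
n(13)−e(4): 9 → j
r(17)−w(22): -5≡21 → v
u(20)−z(25): -5≡21 → v
b(1)−z(25): -24≡2 → c
g(6)−e(4): 2 → c
z(25)−w(22): 3 → d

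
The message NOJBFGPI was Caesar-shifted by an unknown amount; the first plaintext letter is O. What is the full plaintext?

OPKCGHQJ

From the crib: N(13)−O(14)=-1≡25, so the shift is 25.
Subtract 25 from each ciphertext letter:
N(13): 13−25=-12≡14 → O
O(14): 14−25=-11≡15 → P
J(9): 9−25=-16≡10 → K
B(1): 1−25=-24≡2 → C
F(5): 5−25=-20≡6 → G
G(6): 6−25=-19≡7 → H
P(15): 15−25=-10≡16 → Q
I(8): 8−25=-17≡9 → J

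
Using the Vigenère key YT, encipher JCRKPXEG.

Repeat the key across the message: YTYTYTYT
J(9)+Y(24): 33≡7 → H
C(2)+T(19): 21 → V
R(17)+Y(24): 41≡15 → P
K(10)+T(19): 29≡3 → D
P(15)+Y(24): 39≡13 → N
X(23)+T(19): 42≡16 → Q
E(4)+Y(24): 28≡2 → C
G(6)+T(19): 25 → Z

HVPDNQCZ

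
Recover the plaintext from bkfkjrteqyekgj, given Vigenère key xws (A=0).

eonnnzwiybisjn

Repeat the key across the ciphertext: xwsxwsxwsxwsxw
b(1)−x(23): -22≡4 → e
k(10)−w(22): -12≡14 → o
f(5)−s(18): -13≡13 → n
k(10)−x(23): -13≡13 → n
j(9)−w(22): -13≡13 → n
r(17)−s(18): -1≡25 → z
t(19)−x(23): -4≡22 → w
e(4)−w(22): -18≡8 → i
q(16)−s(18): -2≡24 → y
y(24)−x(23): 1 → b
e(4)−w(22): -18≡8 → i
k(10)−s(18): -8≡18 → s
g(6)−x(23): -17≡9 → j
j(9)−w(22): -13≡13 → n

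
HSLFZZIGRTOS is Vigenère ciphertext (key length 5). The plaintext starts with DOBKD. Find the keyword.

Subtract each crib letter from the matching ciphertext letter (mod 26):
H(7)−D(3)=4 → E
S(18)−O(14)=4 → E
L(11)−B(1)=10 → K
F(5)−K(10)=-5≡21 → V
Z(25)−D(3)=22 → W

EEKVW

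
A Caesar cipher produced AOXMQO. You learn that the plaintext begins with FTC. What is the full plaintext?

FTCRVT

From the crib: A(0)−F(5)=-5≡21, so the shift is 21.
Subtract 21 from each ciphertext letter:
A(0): 0−21=-21≡5 → F
O(14): 14−21=-7≡19 → T
X(23): 23−21=2 → C
M(12): 12−21=-9≡17 → R
Q(16): 16−21=-5≡21 → V
O(14): 14−21=-7≡19 → T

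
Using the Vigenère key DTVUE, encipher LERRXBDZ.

OXMLBEWU

Repeat the key across the message: DTVUEDTV
L(11)+D(3): 14 → O
E(4)+T(19): 23 → X
R(17)+V(21): 38≡12 → M
R(17)+U(20): 37≡11 → L
X(23)+E(4): 27≡1 → B
B(1)+D(3): 4 → E
D(3)+T(19): 22 → W
Z(25)+V(21): 46≡20 → U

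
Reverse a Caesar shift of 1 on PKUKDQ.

P(15): 15−1=14 → O
K(10): 10−1=9 → J
U(20): 20−1=19 → T
K(10): 10−1=9 → J
D(3): 3−1=2 → C
Q(16): 16−1=15 → P

OJTJCP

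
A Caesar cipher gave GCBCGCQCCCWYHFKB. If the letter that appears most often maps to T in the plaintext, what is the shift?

9

The most frequent ciphertext letter is C (appears 6 times).
C is position 2; T is position 19.
Shift = -17≡9.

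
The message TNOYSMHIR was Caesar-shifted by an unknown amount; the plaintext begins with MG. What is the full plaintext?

From the crib: T(19)−M(12)=7, so the shift is 7.
Subtract 7 from each ciphertext letter:
T(19): 19−7=12 → M
N(13): 13−7=6 → G
O(14): 14−7=7 → H
Y(24): 24−7=17 → R
S(18): 18−7=11 → L
M(12): 12−7=5 → F
H(7): 7−7=0 → A
I(8): 8−7=1 → B
R(17): 17−7=10 → K

MGHRLFABK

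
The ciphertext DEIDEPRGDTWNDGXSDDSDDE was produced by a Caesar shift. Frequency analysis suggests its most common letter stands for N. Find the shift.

The most frequent ciphertext letter is D (appears 8 times).
D is position 3; N is position 13.
Shift = -10≡16.

16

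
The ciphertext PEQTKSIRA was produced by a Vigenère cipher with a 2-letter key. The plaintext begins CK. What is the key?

Subtract each crib letter from the matching ciphertext letter (mod 26):
P(15)−C(2)=13 → N
E(4)−K(10)=-6≡20 → U

NU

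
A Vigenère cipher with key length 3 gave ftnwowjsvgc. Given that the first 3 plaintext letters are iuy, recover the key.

xzp

Subtract each crib letter from the matching ciphertext letter (mod 26):
f(5)−i(8)=-3≡23 → x
t(19)−u(20)=-1≡25 → z
n(13)−y(24)=-11≡15 → p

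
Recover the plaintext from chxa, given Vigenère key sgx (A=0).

Repeat the key across the ciphertext: sgxs
c(2)−s(18): -16≡10 → k
h(7)−g(6): 1 → b
x(23)−x(23): 0 → a
a(0)−s(18): -18≡8 → i

kbai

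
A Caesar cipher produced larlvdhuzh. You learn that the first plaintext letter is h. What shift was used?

4

From the crib: l(11)−h(7)=4, so the shift is 4.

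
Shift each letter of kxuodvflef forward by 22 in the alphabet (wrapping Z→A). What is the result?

k(10): 10+22=32≡6 → g
x(23): 23+22=45≡19 → t
u(20): 20+22=42≡16 → q
o(14): 14+22=36≡10 → k
d(3): 3+22=25 → z
v(21): 21+22=43≡17 → r
f(5): 5+22=27≡1 → b
l(11): 11+22=33≡7 → h
e(4): 4+22=26≡0 → a
f(5): 5+22=27≡1 → b

gtqkzrbhab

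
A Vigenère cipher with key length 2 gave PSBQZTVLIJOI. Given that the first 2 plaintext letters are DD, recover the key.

MP

Subtract each crib letter from the matching ciphertext letter (mod 26):
P(15)−D(3)=12 → M
S(18)−D(3)=15 → P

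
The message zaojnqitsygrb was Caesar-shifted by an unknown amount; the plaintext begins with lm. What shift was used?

14

From the crib: z(25)−l(11)=14, so the shift is 14.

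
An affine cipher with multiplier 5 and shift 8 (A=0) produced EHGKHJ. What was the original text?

UFKQFV

The inverse of 5 mod 26 is 21, since 5·21=105≡1. Apply D(y)=21·(y−8) mod 26:
E(4): 21·(4−8)=-84≡20 → U
H(7): 21·(7−8)=-21≡5 → F
G(6): 21·(6−8)=-42≡10 → K
K(10): 21·(10−8)=42≡16 → Q
H(7): 21·(7−8)=-21≡5 → F
J(9): 21·(9−8)=21 → V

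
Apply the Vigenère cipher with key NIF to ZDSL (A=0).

Repeat the key across the message: NIFN
Z(25)+N(13): 38≡12 → M
D(3)+I(8): 11 → L
S(18)+F(5): 23 → X
L(11)+N(13): 24 → Y

MLXY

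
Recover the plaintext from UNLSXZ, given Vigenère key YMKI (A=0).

WBBKZN

Repeat the key across the ciphertext: YMKIYM
U(20)−Y(24): -4≡22 → W
N(13)−M(12): 1 → B
L(11)−K(10): 1 → B
S(18)−I(8): 10 → K
X(23)−Y(24): -1≡25 → Z
Z(25)−M(12): 13 → N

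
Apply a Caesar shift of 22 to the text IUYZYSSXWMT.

I(8): 8+22=30≡4 → E
U(20): 20+22=42≡16 → Q
Y(24): 24+22=46≡20 → U
Z(25): 25+22=47≡21 → V
Y(24): 24+22=46≡20 → U
S(18): 18+22=40≡14 → O
S(18): 18+22=40≡14 → O
X(23): 23+22=45≡19 → T
W(22): 22+22=44≡18 → S
M(12): 12+22=34≡8 → I
T(19): 19+22=41≡15 → P

EQUVUOOTSIP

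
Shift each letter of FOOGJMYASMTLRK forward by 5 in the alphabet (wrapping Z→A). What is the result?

KTTLORDFXRYQWP

F(5): 5+5=10 → K
O(14): 14+5=19 → T
O(14): 14+5=19 → T
G(6): 6+5=11 → L
J(9): 9+5=14 → O
M(12): 12+5=17 → R
Y(24): 24+5=29≡3 → D
A(0): 0+5=5 → F
S(18): 18+5=23 → X
M(12): 12+5=17 → R
T(19): 19+5=24 → Y
L(11): 11+5=16 → Q
R(17): 17+5=22 → W
K(10): 10+5=15 → P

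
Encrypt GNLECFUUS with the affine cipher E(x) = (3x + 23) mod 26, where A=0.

G(6): 3·6+23=41≡15 → P
N(13): 3·13+23=62≡10 → K
L(11): 3·11+23=56≡4 → E
E(4): 3·4+23=35≡9 → J
C(2): 3·2+23=29≡3 → D
F(5): 3·5+23=38≡12 → M
U(20): 3·20+23=83≡5 → F
U(20): 3·20+23=83≡5 → F
S(18): 3·18+23=77≡25 → Z

PKEJDMFFZ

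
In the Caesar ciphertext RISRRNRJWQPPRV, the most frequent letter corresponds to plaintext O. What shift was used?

The most frequent ciphertext letter is R (appears 5 times).
R is position 17; O is position 14.
Shift = 3.

3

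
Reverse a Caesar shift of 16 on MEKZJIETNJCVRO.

WOUJTSODXTMFBY

M(12): 12−16=-4≡22 → W
E(4): 4−16=-12≡14 → O
K(10): 10−16=-6≡20 → U
Z(25): 25−16=9 → J
J(9): 9−16=-7≡19 → T
I(8): 8−16=-8≡18 → S
E(4): 4−16=-12≡14 → O
T(19): 19−16=3 → D
N(13): 13−16=-3≡23 → X
J(9): 9−16=-7≡19 → T
C(2): 2−16=-14≡12 → M
V(21): 21−16=5 → F
R(17): 17−16=1 → B
O(14): 14−16=-2≡24 → Y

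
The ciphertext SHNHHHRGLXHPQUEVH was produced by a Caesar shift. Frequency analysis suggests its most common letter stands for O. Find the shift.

19

The most frequent ciphertext letter is H (appears 6 times).
H is position 7; O is position 14.
Shift = -7≡19.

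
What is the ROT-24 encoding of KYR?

IWP

K(10): 10+24=34≡8 → I
Y(24): 24+24=48≡22 → W
R(17): 17+24=41≡15 → P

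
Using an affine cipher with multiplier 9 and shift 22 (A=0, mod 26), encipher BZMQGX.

B(1): 9·1+22=31≡5 → F
Z(25): 9·25+22=247≡13 → N
M(12): 9·12+22=130≡0 → A
Q(16): 9·16+22=166≡10 → K
G(6): 9·6+22=76≡24 → Y
X(23): 9·23+22=229≡21 → V

FNAKYV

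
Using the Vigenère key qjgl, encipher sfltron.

iorehxt

Repeat the key across the message: qjglqjg
s(18)+q(16): 34≡8 → i
f(5)+j(9): 14 → o
l(11)+g(6): 17 → r
t(19)+l(11): 30≡4 → e
r(17)+q(16): 33≡7 → h
o(14)+j(9): 23 → x
n(13)+g(6): 19 → t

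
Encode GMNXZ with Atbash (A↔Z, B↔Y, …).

TNMCA

G(6) → T(19)
M(12) → N(13)
N(13) → M(12)
X(23) → C(2)
Z(25) → A(0)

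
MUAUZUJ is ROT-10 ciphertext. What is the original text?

M(12): 12−10=2 → C
U(20): 20−10=10 → K
A(0): 0−10=-10≡16 → Q
U(20): 20−10=10 → K
Z(25): 25−10=15 → P
U(20): 20−10=10 → K
J(9): 9−10=-1≡25 → Z

CKQKPKZ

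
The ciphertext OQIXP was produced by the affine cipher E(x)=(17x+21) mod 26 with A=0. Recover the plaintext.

VPNUS

The inverse of 17 mod 26 is 23, since 17·23=391≡1. Apply D(y)=23·(y−21) mod 26:
O(14): 23·(14−21)=-161≡21 → V
Q(16): 23·(16−21)=-115≡15 → P
I(8): 23·(8−21)=-299≡13 → N
X(23): 23·(23−21)=46≡20 → U
P(15): 23·(15−21)=-138≡18 → S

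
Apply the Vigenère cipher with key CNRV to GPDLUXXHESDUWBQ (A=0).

ICUGWKOCGFUPYOH

Repeat the key across the message: CNRVCNRVCNRVCNR
G(6)+C(2): 8 → I
P(15)+N(13): 28≡2 → C
D(3)+R(17): 20 → U
L(11)+V(21): 32≡6 → G
U(20)+C(2): 22 → W
X(23)+N(13): 36≡10 → K
X(23)+R(17): 40≡14 → O
H(7)+V(21): 28≡2 → C
E(4)+C(2): 6 → G
S(18)+N(13): 31≡5 → F
D(3)+R(17): 20 → U
U(20)+V(21): 41≡15 → P
W(22)+C(2): 24 → Y
B(1)+N(13): 14 → O
Q(16)+R(17): 33≡7 → H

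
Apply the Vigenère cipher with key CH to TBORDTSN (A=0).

Repeat the key across the message: CHCHCHCH
T(19)+C(2): 21 → V
B(1)+H(7): 8 → I
O(14)+C(2): 16 → Q
R(17)+H(7): 24 → Y
D(3)+C(2): 5 → F
T(19)+H(7): 26≡0 → A
S(18)+C(2): 20 → U
N(13)+H(7): 20 → U

VIQYFAUU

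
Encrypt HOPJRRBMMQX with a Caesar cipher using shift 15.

WDEYGGQBBFM

H(7): 7+15=22 → W
O(14): 14+15=29≡3 → D
P(15): 15+15=30≡4 → E
J(9): 9+15=24 → Y
R(17): 17+15=32≡6 → G
R(17): 17+15=32≡6 → G
B(1): 1+15=16 → Q
M(12): 12+15=27≡1 → B
M(12): 12+15=27≡1 → B
Q(16): 16+15=31≡5 → F
X(23): 23+15=38≡12 → M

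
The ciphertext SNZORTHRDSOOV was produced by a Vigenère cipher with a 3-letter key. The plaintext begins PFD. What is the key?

DIW

Subtract each crib letter from the matching ciphertext letter (mod 26):
S(18)−P(15)=3 → D
N(13)−F(5)=8 → I
Z(25)−D(3)=22 → W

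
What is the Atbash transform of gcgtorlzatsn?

txtglioazghm

g(6) → t(19)
c(2) → x(23)
g(6) → t(19)
t(19) → g(6)
o(14) → l(11)
r(17) → i(8)
l(11) → o(14)
z(25) → a(0)
a(0) → z(25)
t(19) → g(6)
s(18) → h(7)
n(13) → m(12)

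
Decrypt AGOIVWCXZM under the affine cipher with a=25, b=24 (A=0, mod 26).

YSKQDCWBZM

The inverse of 25 mod 26 is 25, since 25·25=625≡1. Apply D(y)=25·(y−24) mod 26:
A(0): 25·(0−24)=-600≡24 → Y
G(6): 25·(6−24)=-450≡18 → S
O(14): 25·(14−24)=-250≡10 → K
I(8): 25·(8−24)=-400≡16 → Q
V(21): 25·(21−24)=-75≡3 → D
W(22): 25·(22−24)=-50≡2 → C
C(2): 25·(2−24)=-550≡22 → W
X(23): 25·(23−24)=-25≡1 → B
Z(25): 25·(25−24)=25 → Z
M(12): 25·(12−24)=-300≡12 → M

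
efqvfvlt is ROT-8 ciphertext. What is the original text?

wxinxndl

e(4): 4−8=-4≡22 → w
f(5): 5−8=-3≡23 → x
q(16): 16−8=8 → i
v(21): 21−8=13 → n
f(5): 5−8=-3≡23 → x
v(21): 21−8=13 → n
l(11): 11−8=3 → d
t(19): 19−8=11 → l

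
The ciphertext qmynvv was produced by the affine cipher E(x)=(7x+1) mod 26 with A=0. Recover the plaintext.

The inverse of 7 mod 26 is 15, since 7·15=105≡1. Apply D(y)=15·(y−1) mod 26:
q(16): 15·(16−1)=225≡17 → r
m(12): 15·(12−1)=165≡9 → j
y(24): 15·(24−1)=345≡7 → h
n(13): 15·(13−1)=180≡24 → y
v(21): 15·(21−1)=300≡14 → o
v(21): 15·(21−1)=300≡14 → o

rjhyoo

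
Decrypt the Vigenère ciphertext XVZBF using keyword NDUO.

KSFNS

Repeat the key across the ciphertext: NDUON
X(23)−N(13): 10 → K
V(21)−D(3): 18 → S
Z(25)−U(20): 5 → F
B(1)−O(14): -13≡13 → N
F(5)−N(13): -8≡18 → S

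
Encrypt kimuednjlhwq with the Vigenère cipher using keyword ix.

Repeat the key across the message: ixixixixixix
k(10)+i(8): 18 → s
i(8)+x(23): 31≡5 → f
m(12)+i(8): 20 → u
u(20)+x(23): 43≡17 → r
e(4)+i(8): 12 → m
d(3)+x(23): 26≡0 → a
n(13)+i(8): 21 → v
j(9)+x(23): 32≡6 → g
l(11)+i(8): 19 → t
h(7)+x(23): 30≡4 → e
w(22)+i(8): 30≡4 → e
q(16)+x(23): 39≡13 → n

sfurmavgteen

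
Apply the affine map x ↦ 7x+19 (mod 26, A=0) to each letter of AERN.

A(0): 7·0+19=19 → T
E(4): 7·4+19=47≡21 → V
R(17): 7·17+19=138≡8 → I
N(13): 7·13+19=110≡6 → G

TVIG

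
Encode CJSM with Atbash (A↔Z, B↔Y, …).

XQHN

C(2) → X(23)
J(9) → Q(16)
S(18) → H(7)
M(12) → N(13)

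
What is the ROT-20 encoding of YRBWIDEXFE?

SLVQCXYRZY

Y(24): 24+20=44≡18 → S
R(17): 17+20=37≡11 → L
B(1): 1+20=21 → V
W(22): 22+20=42≡16 → Q
I(8): 8+20=28≡2 → C
D(3): 3+20=23 → X
E(4): 4+20=24 → Y
X(23): 23+20=43≡17 → R
F(5): 5+20=25 → Z
E(4): 4+20=24 → Y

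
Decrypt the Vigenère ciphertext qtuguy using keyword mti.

Repeat the key across the ciphertext: mtimti
q(16)−m(12): 4 → e
t(19)−t(19): 0 → a
u(20)−i(8): 12 → m
g(6)−m(12): -6≡20 → u
u(20)−t(19): 1 → b
y(24)−i(8): 16 → q

eamubq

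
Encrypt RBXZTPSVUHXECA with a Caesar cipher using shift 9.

R(17): 17+9=26≡0 → A
B(1): 1+9=10 → K
X(23): 23+9=32≡6 → G
Z(25): 25+9=34≡8 → I
T(19): 19+9=28≡2 → C
P(15): 15+9=24 → Y
S(18): 18+9=27≡1 → B
V(21): 21+9=30≡4 → E
U(20): 20+9=29≡3 → D
H(7): 7+9=16 → Q
X(23): 23+9=32≡6 → G
E(4): 4+9=13 → N
C(2): 2+9=11 → L
A(0): 0+9=9 → J

AKGICYBEDQGNLJ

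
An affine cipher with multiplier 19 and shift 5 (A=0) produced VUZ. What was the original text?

The inverse of 19 mod 26 is 11, since 19·11=209≡1. Apply D(y)=11·(y−5) mod 26:
V(21): 11·(21−5)=176≡20 → U
U(20): 11·(20−5)=165≡9 → J
Z(25): 11·(25−5)=220≡12 → M

UJM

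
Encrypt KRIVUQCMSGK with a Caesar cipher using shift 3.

K(10): 10+3=13 → N
R(17): 17+3=20 → U
I(8): 8+3=11 → L
V(21): 21+3=24 → Y
U(20): 20+3=23 → X
Q(16): 16+3=19 → T
C(2): 2+3=5 → F
M(12): 12+3=15 → P
S(18): 18+3=21 → V
G(6): 6+3=9 → J
K(10): 10+3=13 → N

NULYXTFPVJN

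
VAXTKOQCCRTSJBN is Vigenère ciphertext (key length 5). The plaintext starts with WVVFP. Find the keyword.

Subtract each crib letter from the matching ciphertext letter (mod 26):
V(21)−W(22)=-1≡25 → Z
A(0)−V(21)=-21≡5 → F
X(23)−V(21)=2 → C
T(19)−F(5)=14 → O
K(10)−P(15)=-5≡21 → V

ZFCOV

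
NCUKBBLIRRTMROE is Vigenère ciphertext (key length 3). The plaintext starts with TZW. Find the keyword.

UDY

Subtract each crib letter from the matching ciphertext letter (mod 26):
N(13)−T(19)=-6≡20 → U
C(2)−Z(25)=-23≡3 → D
U(20)−W(22)=-2≡24 → Y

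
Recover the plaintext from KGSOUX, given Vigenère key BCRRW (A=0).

Repeat the key across the ciphertext: BCRRWB
K(10)−B(1): 9 → J
G(6)−C(2): 4 → E
S(18)−R(17): 1 → B
O(14)−R(17): -3≡23 → X
U(20)−W(22): -2≡24 → Y
X(23)−B(1): 22 → W

JEBXYW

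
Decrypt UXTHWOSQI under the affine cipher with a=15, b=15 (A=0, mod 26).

JECWXTVHD

The inverse of 15 mod 26 is 7, since 15·7=105≡1. Apply D(y)=7·(y−15) mod 26:
U(20): 7·(20−15)=35≡9 → J
X(23): 7·(23−15)=56≡4 → E
T(19): 7·(19−15)=28≡2 → C
H(7): 7·(7−15)=-56≡22 → W
W(22): 7·(22−15)=49≡23 → X
O(14): 7·(14−15)=-7≡19 → T
S(18): 7·(18−15)=21 → V
Q(16): 7·(16−15)=7 → H
I(8): 7·(8−15)=-49≡3 → D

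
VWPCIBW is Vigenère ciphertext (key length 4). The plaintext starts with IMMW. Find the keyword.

NKDG

Subtract each crib letter from the matching ciphertext letter (mod 26):
V(21)−I(8)=13 → N
W(22)−M(12)=10 → K
P(15)−M(12)=3 → D
C(2)−W(22)=-20≡6 → G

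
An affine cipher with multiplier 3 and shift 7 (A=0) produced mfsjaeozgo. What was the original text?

The inverse of 3 mod 26 is 9, since 3·9=27≡1. Apply D(y)=9·(y−7) mod 26:
m(12): 9·(12−7)=45≡19 → t
f(5): 9·(5−7)=-18≡8 → i
s(18): 9·(18−7)=99≡21 → v
j(9): 9·(9−7)=18 → s
a(0): 9·(0−7)=-63≡15 → p
e(4): 9·(4−7)=-27≡25 → z
o(14): 9·(14−7)=63≡11 → l
z(25): 9·(25−7)=162≡6 → g
g(6): 9·(6−7)=-9≡17 → r
o(14): 9·(14−7)=63≡11 → l

tivspzlgrl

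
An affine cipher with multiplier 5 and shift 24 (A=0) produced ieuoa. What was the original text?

cwuyq

The inverse of 5 mod 26 is 21, since 5·21=105≡1. Apply D(y)=21·(y−24) mod 26:
i(8): 21·(8−24)=-336≡2 → c
e(4): 21·(4−24)=-420≡22 → w
u(20): 21·(20−24)=-84≡20 → u
o(14): 21·(14−24)=-210≡24 → y
a(0): 21·(0−24)=-504≡16 → q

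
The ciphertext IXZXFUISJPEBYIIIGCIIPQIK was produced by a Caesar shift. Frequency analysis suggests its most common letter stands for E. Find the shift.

4

The most frequent ciphertext letter is I (appears 8 times).
I is position 8; E is position 4.
Shift = 4.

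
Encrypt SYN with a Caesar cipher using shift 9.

S(18): 18+9=27≡1 → B
Y(24): 24+9=33≡7 → H
N(13): 13+9=22 → W

BHW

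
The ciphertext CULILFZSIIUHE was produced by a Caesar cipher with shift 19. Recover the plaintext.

JBSPSMGZPPBOL

C(2): 2−19=-17≡9 → J
U(20): 20−19=1 → B
L(11): 11−19=-8≡18 → S
I(8): 8−19=-11≡15 → P
L(11): 11−19=-8≡18 → S
F(5): 5−19=-14≡12 → M
Z(25): 25−19=6 → G
S(18): 18−19=-1≡25 → Z
I(8): 8−19=-11≡15 → P
I(8): 8−19=-11≡15 → P
U(20): 20−19=1 → B
H(7): 7−19=-12≡14 → O
E(4): 4−19=-15≡11 → L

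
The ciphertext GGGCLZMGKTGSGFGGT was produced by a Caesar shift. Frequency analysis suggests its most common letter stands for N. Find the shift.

The most frequent ciphertext letter is G (appears 8 times).
G is position 6; N is position 13.
Shift = -7≡19.

19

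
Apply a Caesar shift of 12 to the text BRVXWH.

NDHJIT

B(1): 1+12=13 → N
R(17): 17+12=29≡3 → D
V(21): 21+12=33≡7 → H
X(23): 23+12=35≡9 → J
W(22): 22+12=34≡8 → I
H(7): 7+12=19 → T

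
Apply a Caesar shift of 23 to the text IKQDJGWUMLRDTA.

I(8): 8+23=31≡5 → F
K(10): 10+23=33≡7 → H
Q(16): 16+23=39≡13 → N
D(3): 3+23=26≡0 → A
J(9): 9+23=32≡6 → G
G(6): 6+23=29≡3 → D
W(22): 22+23=45≡19 → T
U(20): 20+23=43≡17 → R
M(12): 12+23=35≡9 → J
L(11): 11+23=34≡8 → I
R(17): 17+23=40≡14 → O
D(3): 3+23=26≡0 → A
T(19): 19+23=42≡16 → Q
A(0): 0+23=23 → X

FHNAGDTRJIOAQX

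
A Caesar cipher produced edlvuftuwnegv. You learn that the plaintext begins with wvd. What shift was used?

8

From the crib: e(4)−w(22)=-18≡8, so the shift is 8.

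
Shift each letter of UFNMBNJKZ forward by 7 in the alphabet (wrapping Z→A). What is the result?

BMUTIUQRG

U(20): 20+7=27≡1 → B
F(5): 5+7=12 → M
N(13): 13+7=20 → U
M(12): 12+7=19 → T
B(1): 1+7=8 → I
N(13): 13+7=20 → U
J(9): 9+7=16 → Q
K(10): 10+7=17 → R
Z(25): 25+7=32≡6 → G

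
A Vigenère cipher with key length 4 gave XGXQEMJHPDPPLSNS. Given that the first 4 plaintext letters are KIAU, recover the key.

NYXW

Subtract each crib letter from the matching ciphertext letter (mod 26):
X(23)−K(10)=13 → N
G(6)−I(8)=-2≡24 → Y
X(23)−A(0)=23 → X
Q(16)−U(20)=-4≡22 → W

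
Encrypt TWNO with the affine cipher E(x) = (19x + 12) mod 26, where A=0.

JOZS

T(19): 19·19+12=373≡9 → J
W(22): 19·22+12=430≡14 → O
N(13): 19·13+12=259≡25 → Z
O(14): 19·14+12=278≡18 → S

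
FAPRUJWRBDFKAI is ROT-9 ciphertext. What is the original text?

F(5): 5−9=-4≡22 → W
A(0): 0−9=-9≡17 → R
P(15): 15−9=6 → G
R(17): 17−9=8 → I
U(20): 20−9=11 → L
J(9): 9−9=0 → A
W(22): 22−9=13 → N
R(17): 17−9=8 → I
B(1): 1−9=-8≡18 → S
D(3): 3−9=-6≡20 → U
F(5): 5−9=-4≡22 → W
K(10): 10−9=1 → B
A(0): 0−9=-9≡17 → R
I(8): 8−9=-1≡25 → Z

WRGILANISUWBRZ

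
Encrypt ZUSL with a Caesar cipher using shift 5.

Z(25): 25+5=30≡4 → E
U(20): 20+5=25 → Z
S(18): 18+5=23 → X
L(11): 11+5=16 → Q

EZXQ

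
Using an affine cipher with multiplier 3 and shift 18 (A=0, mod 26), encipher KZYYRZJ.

WPMMRPT

K(10): 3·10+18=48≡22 → W
Z(25): 3·25+18=93≡15 → P
Y(24): 3·24+18=90≡12 → M
Y(24): 3·24+18=90≡12 → M
R(17): 3·17+18=69≡17 → R
Z(25): 3·25+18=93≡15 → P
J(9): 3·9+18=45≡19 → T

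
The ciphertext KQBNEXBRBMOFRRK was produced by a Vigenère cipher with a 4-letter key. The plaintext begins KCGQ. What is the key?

Subtract each crib letter from the matching ciphertext letter (mod 26):
K(10)−K(10)=0 → A
Q(16)−C(2)=14 → O
B(1)−G(6)=-5≡21 → V
N(13)−Q(16)=-3≡23 → X

AOVX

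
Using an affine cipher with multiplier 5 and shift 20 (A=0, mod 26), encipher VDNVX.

VJHVF

V(21): 5·21+20=125≡21 → V
D(3): 5·3+20=35≡9 → J
N(13): 5·13+20=85≡7 → H
V(21): 5·21+20=125≡21 → V
X(23): 5·23+20=135≡5 → F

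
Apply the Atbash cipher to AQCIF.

ZJXRU

A(0) → Z(25)
Q(16) → J(9)
C(2) → X(23)
I(8) → R(17)
F(5) → U(20)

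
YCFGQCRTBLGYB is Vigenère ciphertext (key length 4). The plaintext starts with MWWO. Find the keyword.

Subtract each crib letter from the matching ciphertext letter (mod 26):
Y(24)−M(12)=12 → M
C(2)−W(22)=-20≡6 → G
F(5)−W(22)=-17≡9 → J
G(6)−O(14)=-8≡18 → S

MGJS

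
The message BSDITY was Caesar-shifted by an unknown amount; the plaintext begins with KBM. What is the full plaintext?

From the crib: B(1)−K(10)=-9≡17, so the shift is 17.
Subtract 17 from each ciphertext letter:
B(1): 1−17=-16≡10 → K
S(18): 18−17=1 → B
D(3): 3−17=-14≡12 → M
I(8): 8−17=-9≡17 → R
T(19): 19−17=2 → C
Y(24): 24−17=7 → H

KBMRCH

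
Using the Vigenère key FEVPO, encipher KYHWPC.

PCCLDH

Repeat the key across the message: FEVPOF
K(10)+F(5): 15 → P
Y(24)+E(4): 28≡2 → C
H(7)+V(21): 28≡2 → C
W(22)+P(15): 37≡11 → L
P(15)+O(14): 29≡3 → D
C(2)+F(5): 7 → H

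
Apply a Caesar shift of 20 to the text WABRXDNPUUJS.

W(22): 22+20=42≡16 → Q
A(0): 0+20=20 → U
B(1): 1+20=21 → V
R(17): 17+20=37≡11 → L
X(23): 23+20=43≡17 → R
D(3): 3+20=23 → X
N(13): 13+20=33≡7 → H
P(15): 15+20=35≡9 → J
U(20): 20+20=40≡14 → O
U(20): 20+20=40≡14 → O
J(9): 9+20=29≡3 → D
S(18): 18+20=38≡12 → M

QUVLRXHJOODM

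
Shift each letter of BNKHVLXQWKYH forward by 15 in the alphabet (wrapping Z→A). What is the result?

B(1): 1+15=16 → Q
N(13): 13+15=28≡2 → C
K(10): 10+15=25 → Z
H(7): 7+15=22 → W
V(21): 21+15=36≡10 → K
L(11): 11+15=26≡0 → A
X(23): 23+15=38≡12 → M
Q(16): 16+15=31≡5 → F
W(22): 22+15=37≡11 → L
K(10): 10+15=25 → Z
Y(24): 24+15=39≡13 → N
H(7): 7+15=22 → W

QCZWKAMFLZNW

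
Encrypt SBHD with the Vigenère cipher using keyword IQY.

ARFL

Repeat the key across the message: IQYI
S(18)+I(8): 26≡0 → A
B(1)+Q(16): 17 → R
H(7)+Y(24): 31≡5 → F
D(3)+I(8): 11 → L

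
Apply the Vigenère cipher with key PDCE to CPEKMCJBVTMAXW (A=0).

Repeat the key across the message: PDCEPDCEPDCEPD
C(2)+P(15): 17 → R
P(15)+D(3): 18 → S
E(4)+C(2): 6 → G
K(10)+E(4): 14 → O
M(12)+P(15): 27≡1 → B
C(2)+D(3): 5 → F
J(9)+C(2): 11 → L
B(1)+E(4): 5 → F
V(21)+P(15): 36≡10 → K
T(19)+D(3): 22 → W
M(12)+C(2): 14 → O
A(0)+E(4): 4 → E
X(23)+P(15): 38≡12 → M
W(22)+D(3): 25 → Z

RSGOBFLFKWOEMZ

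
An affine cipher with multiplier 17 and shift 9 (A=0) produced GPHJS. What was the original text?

The inverse of 17 mod 26 is 23, since 17·23=391≡1. Apply D(y)=23·(y−9) mod 26:
G(6): 23·(6−9)=-69≡9 → J
P(15): 23·(15−9)=138≡8 → I
H(7): 23·(7−9)=-46≡6 → G
J(9): 23·(9−9)=0 → A
S(18): 23·(18−9)=207≡25 → Z

JIGAZ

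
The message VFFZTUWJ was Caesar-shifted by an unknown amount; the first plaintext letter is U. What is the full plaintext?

From the crib: V(21)−U(20)=1, so the shift is 1.
Subtract 1 from each ciphertext letter:
V(21): 21−1=20 → U
F(5): 5−1=4 → E
F(5): 5−1=4 → E
Z(25): 25−1=24 → Y
T(19): 19−1=18 → S
U(20): 20−1=19 → T
W(22): 22−1=21 → V
J(9): 9−1=8 → I

UEEYSTVI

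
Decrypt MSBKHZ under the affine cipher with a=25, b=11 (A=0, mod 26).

The inverse of 25 mod 26 is 25, since 25·25=625≡1. Apply D(y)=25·(y−11) mod 26:
M(12): 25·(12−11)=25 → Z
S(18): 25·(18−11)=175≡19 → T
B(1): 25·(1−11)=-250≡10 → K
K(10): 25·(10−11)=-25≡1 → B
H(7): 25·(7−11)=-100≡4 → E
Z(25): 25·(25−11)=350≡12 → M

ZTKBEM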